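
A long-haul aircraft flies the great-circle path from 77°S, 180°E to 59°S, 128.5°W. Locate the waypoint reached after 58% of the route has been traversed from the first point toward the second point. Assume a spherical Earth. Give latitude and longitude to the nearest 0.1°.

≈ 68.1°S, 140.2°W

From cos δ = sin φ₁ sin φ₂ + cos φ₁ cos φ₂ cos Δλ, the central angle is δ ≈ 0.434 rad (24.9°).
Interpolate at f = 0.58 with slerp weights a = sin((1−f)δ)/sin δ ≈ 0.431, b = sin(fδ)/sin δ ≈ 0.592.
p = a·p₁ + b·p₂ ≈ (-0.287, -0.239, -0.928); φ = arcsin(p_z) ≈ -68.09°, λ = atan2(p_y, p_x) ≈ -140.23°.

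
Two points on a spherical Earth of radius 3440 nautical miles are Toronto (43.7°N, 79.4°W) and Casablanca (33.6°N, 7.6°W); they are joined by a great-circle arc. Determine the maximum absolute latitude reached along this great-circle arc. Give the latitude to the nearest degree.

The great circle lies in the plane with unit normal n̂ = (p₁ × p₂)/|p₁ × p₂|.
Here n̂_z ≈ +0.696; the vertex latitude is φ_max = arccos|n̂_z| ≈ 45.9°.
Check via Clairaut: cos φ_max = |cos φ₁| · sin C = cos(43.7°)·sin(74.4°) ≈ 0.696, again giving ≈ 45.9°.

≈ 46°N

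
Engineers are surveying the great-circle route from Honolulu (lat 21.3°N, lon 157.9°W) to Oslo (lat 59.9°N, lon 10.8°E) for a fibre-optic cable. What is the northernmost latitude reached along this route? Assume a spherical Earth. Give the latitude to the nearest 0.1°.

≈ 84.7°N

The great circle lies in the plane with unit normal n̂ = (p₁ × p₂)/|p₁ × p₂|.
Here n̂_z ≈ +0.093; the vertex latitude is φ_max = arccos|n̂_z| ≈ 84.7°.
Check via Clairaut: cos φ_max = |cos φ₁| · sin C = cos(21.3°)·sin(5.7°) ≈ 0.093, again giving ≈ 84.7°.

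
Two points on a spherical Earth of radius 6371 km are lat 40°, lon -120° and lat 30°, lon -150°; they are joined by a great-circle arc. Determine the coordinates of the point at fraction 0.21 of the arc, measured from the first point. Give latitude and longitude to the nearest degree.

≈ lat 39°, lon -127°

From cos δ = sin φ₁ sin φ₂ + cos φ₁ cos φ₂ cos Δλ, the central angle is δ ≈ 0.460 rad (26.4°).
Interpolate at f = 0.21 with slerp weights a = sin((1−f)δ)/sin δ ≈ 0.801, b = sin(fδ)/sin δ ≈ 0.217.
p = a·p₁ + b·p₂ ≈ (-0.470, -0.625, 0.623); φ = arcsin(p_z) ≈ 38.56°, λ = atan2(p_y, p_x) ≈ -126.91°.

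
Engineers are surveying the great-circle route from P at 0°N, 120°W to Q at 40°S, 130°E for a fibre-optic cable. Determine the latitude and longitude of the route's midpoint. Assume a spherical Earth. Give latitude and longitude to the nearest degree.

Convert each endpoint to a unit vector on the sphere (x = cos φ cos λ, y = cos φ sin λ, z = sin φ).
The central angle between the endpoints is δ = arccos(p₁·p₂) ≈ 1.836 rad (105.2°).
Interpolate at f = 1/2 with slerp weights a = sin((1−f)δ)/sin δ ≈ 0.823, b = sin(fδ)/sin δ ≈ 0.823.
p = a·p₁ + b·p₂ ≈ (-0.817, -0.230, -0.529); φ = arcsin(p_z) ≈ -31.94°, λ = atan2(p_y, p_x) ≈ -164.29°.

≈ 32°S, 164°W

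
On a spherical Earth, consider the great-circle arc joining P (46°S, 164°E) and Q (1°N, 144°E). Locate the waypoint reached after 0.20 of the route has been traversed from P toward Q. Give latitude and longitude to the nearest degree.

≈ (37°S, 158°E)

The haversine formula gives a central angle δ ≈ 0.876 rad (50.2°) between the endpoints.
Interpolate at f = 0.20 with slerp weights a = sin((1−f)δ)/sin δ ≈ 0.839, b = sin(fδ)/sin δ ≈ 0.227.
p = a·p₁ + b·p₂ ≈ (-0.744, 0.294, -0.600); φ = arcsin(p_z) ≈ -36.86°, λ = atan2(p_y, p_x) ≈ 158.43°.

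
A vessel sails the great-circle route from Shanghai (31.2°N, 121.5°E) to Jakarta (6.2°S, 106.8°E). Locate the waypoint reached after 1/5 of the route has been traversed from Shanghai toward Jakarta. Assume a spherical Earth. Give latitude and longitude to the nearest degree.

Convert each endpoint to a unit vector on the sphere (x = cos φ cos λ, y = cos φ sin λ, z = sin φ).
The central angle between the endpoints is δ = arccos(p₁·p₂) ≈ 0.697 rad (40.0°).
Interpolate at f = 1/5 with slerp weights a = sin((1−f)δ)/sin δ ≈ 0.824, b = sin(fδ)/sin δ ≈ 0.216.
p = a·p₁ + b·p₂ ≈ (-0.431, 0.807, 0.404); φ = arcsin(p_z) ≈ 23.81°, λ = atan2(p_y, p_x) ≈ 118.08°.

≈ 24°N, 118°E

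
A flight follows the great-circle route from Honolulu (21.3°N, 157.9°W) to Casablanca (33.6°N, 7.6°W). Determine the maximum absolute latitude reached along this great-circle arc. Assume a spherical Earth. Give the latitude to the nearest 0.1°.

The great circle lies in the plane with unit normal n̂ = (p₁ × p₂)/|p₁ × p₂|.
Here n̂_z ≈ +0.436; the vertex latitude is φ_max = arccos|n̂_z| ≈ 64.1°.
Check via Clairaut: cos φ_max = |cos φ₁| · sin C = cos(21.3°)·sin(27.9°) ≈ 0.436, again giving ≈ 64.1°.

≈ 64.1°N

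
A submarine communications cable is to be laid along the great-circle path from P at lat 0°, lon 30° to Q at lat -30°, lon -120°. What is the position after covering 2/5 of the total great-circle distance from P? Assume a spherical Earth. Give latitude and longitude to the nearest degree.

Write both endpoints as unit vectors p₁, p₂ with components (cos φ cos λ, cos φ sin λ, sin φ).
The central angle between the endpoints is δ = arccos(p₁·p₂) ≈ 2.419 rad (138.6°).
Interpolate at f = 2/5 with slerp weights a = sin((1−f)δ)/sin δ ≈ 1.501, b = sin(fδ)/sin δ ≈ 1.245.
p = a·p₁ + b·p₂ ≈ (0.761, -0.183, -0.623); φ = arcsin(p_z) ≈ -38.50°, λ = atan2(p_y, p_x) ≈ -13.54°.

≈ lat -38°, lon -14°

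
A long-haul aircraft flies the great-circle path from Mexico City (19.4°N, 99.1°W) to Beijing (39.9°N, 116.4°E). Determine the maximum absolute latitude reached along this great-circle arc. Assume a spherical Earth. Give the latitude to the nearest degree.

≈ 63°N

The great circle lies in the plane with unit normal n̂ = (p₁ × p₂)/|p₁ × p₂|.
Here n̂_z ≈ -0.453; the vertex latitude is φ_max = arccos|n̂_z| ≈ 63.0°.
Check via Clairaut: cos φ_max = |cos φ₁| · sin C = cos(19.4°)·sin(28.7°) ≈ 0.453, again giving ≈ 63.0°.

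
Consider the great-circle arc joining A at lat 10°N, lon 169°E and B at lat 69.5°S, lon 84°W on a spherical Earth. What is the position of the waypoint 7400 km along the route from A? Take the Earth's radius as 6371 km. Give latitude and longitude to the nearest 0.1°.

≈ lat 51.1°S, lon 160.5°W

Write both endpoints as unit vectors p₁, p₂ with components (cos φ cos λ, cos φ sin λ, sin φ).
The central angle between the endpoints is δ = arccos(p₁·p₂) ≈ 1.837 rad (105.3°). The total great-circle distance is δ·R ≈ 1.837 × 6371 ≈ 11706 km, so the target fraction is f = 7400/11706 ≈ 0.632.
Interpolate at f ≈ 0.632 with slerp weights a = sin((1−f)δ)/sin δ ≈ 0.649, b = sin(fδ)/sin δ ≈ 0.951.
p = a·p₁ + b·p₂ ≈ (-0.592, -0.209, -0.778); φ = arcsin(p_z) ≈ -51.09°, λ = atan2(p_y, p_x) ≈ -160.53°.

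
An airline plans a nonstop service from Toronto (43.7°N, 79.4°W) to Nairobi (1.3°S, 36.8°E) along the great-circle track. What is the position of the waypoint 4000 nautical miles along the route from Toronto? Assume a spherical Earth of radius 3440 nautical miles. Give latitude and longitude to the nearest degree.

≈ 29°N, 5°E

Convert each endpoint to a unit vector on the sphere (x = cos φ cos λ, y = cos φ sin λ, z = sin φ).
The central angle between the endpoints is δ = arccos(p₁·p₂) ≈ 1.912 rad (109.6°). The total great-circle distance is δ·R ≈ 1.912 × 3440 ≈ 6578 nmi, so the target fraction is f = 4000/6578 ≈ 0.608.
Interpolate at f ≈ 0.608 with slerp weights a = sin((1−f)δ)/sin δ ≈ 0.723, b = sin(fδ)/sin δ ≈ 0.974.
p = a·p₁ + b·p₂ ≈ (0.876, 0.070, 0.477); φ = arcsin(p_z) ≈ 28.51°, λ = atan2(p_y, p_x) ≈ 4.55°.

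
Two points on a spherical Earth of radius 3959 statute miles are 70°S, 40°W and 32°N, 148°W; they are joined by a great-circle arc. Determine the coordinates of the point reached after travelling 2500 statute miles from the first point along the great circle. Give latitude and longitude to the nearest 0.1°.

From cos δ = sin φ₁ sin φ₂ + cos φ₁ cos φ₂ cos Δλ, the central angle is δ ≈ 2.199 rad (126.0°). The total great-circle distance is δ·R ≈ 2.199 × 3959 ≈ 8705 mi, so the target fraction is f = 2500/8705 ≈ 0.287.
Interpolate at f ≈ 0.287 with slerp weights a = sin((1−f)δ)/sin δ ≈ 1.236, b = sin(fδ)/sin δ ≈ 0.730.
p = a·p₁ + b·p₂ ≈ (-0.201, -0.600, -0.775); φ = arcsin(p_z) ≈ -50.78°, λ = atan2(p_y, p_x) ≈ -108.52°.

≈ 50.8°S, 108.5°W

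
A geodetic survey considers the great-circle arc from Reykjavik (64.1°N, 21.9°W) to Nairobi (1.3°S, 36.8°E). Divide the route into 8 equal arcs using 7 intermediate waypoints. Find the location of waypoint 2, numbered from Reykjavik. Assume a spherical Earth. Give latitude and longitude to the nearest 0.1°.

≈ 51.0°N, 5.7°E

Write both endpoints as unit vectors p₁, p₂ with components (cos φ cos λ, cos φ sin λ, sin φ).
The central angle between the endpoints is δ = arccos(p₁·p₂) ≈ 1.363 rad (78.1°).
Interpolate at f = 2/8 with slerp weights a = sin((1−f)δ)/sin δ ≈ 0.872, b = sin(fδ)/sin δ ≈ 0.342.
p = a·p₁ + b·p₂ ≈ (0.627, 0.062, 0.777); φ = arcsin(p_z) ≈ 50.96°, λ = atan2(p_y, p_x) ≈ 5.69°.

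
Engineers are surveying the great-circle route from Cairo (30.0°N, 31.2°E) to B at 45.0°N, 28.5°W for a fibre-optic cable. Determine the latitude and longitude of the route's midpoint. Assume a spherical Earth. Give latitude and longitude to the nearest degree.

≈ 41°N, 5°E

Write both endpoints as unit vectors p₁, p₂ with components (cos φ cos λ, cos φ sin λ, sin φ).
The central angle between the endpoints is δ = arccos(p₁·p₂) ≈ 0.847 rad (48.5°).
Interpolate at f = 1/2 with slerp weights a = sin((1−f)δ)/sin δ ≈ 0.548, b = sin(fδ)/sin δ ≈ 0.548.
p = a·p₁ + b·p₂ ≈ (0.747, 0.061, 0.662); φ = arcsin(p_z) ≈ 41.45°, λ = atan2(p_y, p_x) ≈ 4.67°.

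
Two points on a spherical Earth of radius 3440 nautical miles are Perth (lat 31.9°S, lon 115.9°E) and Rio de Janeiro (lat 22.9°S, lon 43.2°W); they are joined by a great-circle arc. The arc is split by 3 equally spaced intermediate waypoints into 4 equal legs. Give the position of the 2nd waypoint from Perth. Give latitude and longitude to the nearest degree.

≈ lat 70°S, lon 24°E

The haversine formula gives a central angle δ ≈ 2.123 rad (121.7°) between the endpoints.
Interpolate at f = 2/4 with slerp weights a = sin((1−f)δ)/sin δ ≈ 1.026, b = sin(fδ)/sin δ ≈ 1.026.
p = a·p₁ + b·p₂ ≈ (0.308, 0.137, -0.941); φ = arcsin(p_z) ≈ -70.28°, λ = atan2(p_y, p_x) ≈ 23.88°.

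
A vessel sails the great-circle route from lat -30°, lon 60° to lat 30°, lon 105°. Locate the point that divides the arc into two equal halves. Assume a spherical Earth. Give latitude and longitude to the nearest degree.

Write both endpoints as unit vectors p₁, p₂ with components (cos φ cos λ, cos φ sin λ, sin φ).
The central angle between the endpoints is δ = arccos(p₁·p₂) ≈ 1.287 rad (73.7°).
Interpolate at f = 1/2 with slerp weights a = sin((1−f)δ)/sin δ ≈ 0.625, b = sin(fδ)/sin δ ≈ 0.625.
p = a·p₁ + b·p₂ ≈ (0.131, 0.991, 0.000); φ = arcsin(p_z) ≈ 0.00°, λ = atan2(p_y, p_x) ≈ 82.50°.

≈ lat 0°, lon 83°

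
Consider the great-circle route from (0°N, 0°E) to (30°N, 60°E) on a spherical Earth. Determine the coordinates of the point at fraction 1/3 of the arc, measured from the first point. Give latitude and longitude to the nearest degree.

≈ (12°N, 18°E)

Write both endpoints as unit vectors p₁, p₂ with components (cos φ cos λ, cos φ sin λ, sin φ).
The central angle between the endpoints is δ = arccos(p₁·p₂) ≈ 1.123 rad (64.3°).
Interpolate at f = 1/3 with slerp weights a = sin((1−f)δ)/sin δ ≈ 0.755, b = sin(fδ)/sin δ ≈ 0.406.
p = a·p₁ + b·p₂ ≈ (0.931, 0.304, 0.203); φ = arcsin(p_z) ≈ 11.70°, λ = atan2(p_y, p_x) ≈ 18.10°.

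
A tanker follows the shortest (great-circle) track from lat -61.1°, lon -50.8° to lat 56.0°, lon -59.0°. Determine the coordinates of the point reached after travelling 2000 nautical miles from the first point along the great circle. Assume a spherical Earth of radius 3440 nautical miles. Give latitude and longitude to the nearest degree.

≈ lat -28°, lon -54°

Write both endpoints as unit vectors p₁, p₂ with components (cos φ cos λ, cos φ sin λ, sin φ).
The central angle between the endpoints is δ = arccos(p₁·p₂) ≈ 2.047 rad (117.3°). The total great-circle distance is δ·R ≈ 2.047 × 3440 ≈ 7041 nmi, so the target fraction is f = 2000/7041 ≈ 0.284.
Interpolate at f ≈ 0.284 with slerp weights a = sin((1−f)δ)/sin δ ≈ 1.119, b = sin(fδ)/sin δ ≈ 0.618.
p = a·p₁ + b·p₂ ≈ (0.520, -0.715, -0.467); φ = arcsin(p_z) ≈ -27.86°, λ = atan2(p_y, p_x) ≈ -54.00°.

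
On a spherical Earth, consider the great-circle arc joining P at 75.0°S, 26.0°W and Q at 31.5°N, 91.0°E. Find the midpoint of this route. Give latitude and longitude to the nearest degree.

Convert each endpoint to a unit vector on the sphere (x = cos φ cos λ, y = cos φ sin λ, z = sin φ).
The central angle between the endpoints is δ = arccos(p₁·p₂) ≈ 2.220 rad (127.2°).
Interpolate at f = 1/2 with slerp weights a = sin((1−f)δ)/sin δ ≈ 1.125, b = sin(fδ)/sin δ ≈ 1.125.
p = a·p₁ + b·p₂ ≈ (0.245, 0.831, -0.499); φ = arcsin(p_z) ≈ -29.92°, λ = atan2(p_y, p_x) ≈ 73.58°.

≈ 30°S, 74°E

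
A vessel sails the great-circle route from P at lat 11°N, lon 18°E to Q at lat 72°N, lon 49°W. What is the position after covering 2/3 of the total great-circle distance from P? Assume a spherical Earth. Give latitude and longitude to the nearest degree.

≈ lat 56°N, lon 5°W

Write both endpoints as unit vectors p₁, p₂ with components (cos φ cos λ, cos φ sin λ, sin φ).
The central angle between the endpoints is δ = arccos(p₁·p₂) ≈ 1.266 rad (72.5°).
Interpolate at f = 2/3 with slerp weights a = sin((1−f)δ)/sin δ ≈ 0.429, b = sin(fδ)/sin δ ≈ 0.783.
p = a·p₁ + b·p₂ ≈ (0.560, -0.052, 0.827); φ = arcsin(p_z) ≈ 55.79°, λ = atan2(p_y, p_x) ≈ -5.35°.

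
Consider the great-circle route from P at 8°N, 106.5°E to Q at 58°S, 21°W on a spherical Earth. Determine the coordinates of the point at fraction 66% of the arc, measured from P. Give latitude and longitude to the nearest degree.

≈ 55°S, 54°E

Convert each endpoint to a unit vector on the sphere (x = cos φ cos λ, y = cos φ sin λ, z = sin φ).
The central angle between the endpoints is δ = arccos(p₁·p₂) ≈ 2.024 rad (115.9°).
Interpolate at f = 0.66 with slerp weights a = sin((1−f)δ)/sin δ ≈ 0.706, b = sin(fδ)/sin δ ≈ 1.081.
p = a·p₁ + b·p₂ ≈ (0.336, 0.465, -0.819); φ = arcsin(p_z) ≈ -54.97°, λ = atan2(p_y, p_x) ≈ 54.12°.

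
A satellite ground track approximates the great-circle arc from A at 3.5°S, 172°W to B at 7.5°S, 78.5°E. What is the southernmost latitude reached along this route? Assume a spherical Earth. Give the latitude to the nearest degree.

≈ 10°S

The great circle lies in the plane with unit normal n̂ = (p₁ × p₂)/|p₁ × p₂|.
Here n̂_z ≈ -0.985; the vertex latitude is φ_max = arccos|n̂_z| ≈ 9.8°.
Check via Clairaut: cos φ_max = |cos φ₁| · sin C = cos(3.5°)·sin(99.1°) ≈ 0.985, again giving ≈ 9.8°.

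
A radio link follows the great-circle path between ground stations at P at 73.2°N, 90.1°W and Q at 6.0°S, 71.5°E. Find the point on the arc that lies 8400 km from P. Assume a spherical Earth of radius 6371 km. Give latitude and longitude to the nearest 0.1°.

≈ 30.2°N, 67.6°E

Write both endpoints as unit vectors p₁, p₂ with components (cos φ cos λ, cos φ sin λ, sin φ).
The central angle between the endpoints is δ = arccos(p₁·p₂) ≈ 1.953 rad (111.9°). The total great-circle distance is δ·R ≈ 1.953 × 6371 ≈ 12442 km, so the target fraction is f = 8400/12442 ≈ 0.675.
Interpolate at f ≈ 0.675 with slerp weights a = sin((1−f)δ)/sin δ ≈ 0.639, b = sin(fδ)/sin δ ≈ 1.044.
p = a·p₁ + b·p₂ ≈ (0.329, 0.800, 0.502); φ = arcsin(p_z) ≈ 30.16°, λ = atan2(p_y, p_x) ≈ 67.64°.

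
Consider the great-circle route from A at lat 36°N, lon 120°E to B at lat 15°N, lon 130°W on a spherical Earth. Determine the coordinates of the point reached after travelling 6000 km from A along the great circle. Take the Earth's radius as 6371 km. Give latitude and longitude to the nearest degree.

≈ lat 38°N, lon 171°W

Write both endpoints as unit vectors p₁, p₂ with components (cos φ cos λ, cos φ sin λ, sin φ).
The central angle between the endpoints is δ = arccos(p₁·p₂) ≈ 1.686 rad (96.6°). The total great-circle distance is δ·R ≈ 1.686 × 6371 ≈ 10743 km, so the target fraction is f = 6000/10743 ≈ 0.559.
Interpolate at f ≈ 0.559 with slerp weights a = sin((1−f)δ)/sin δ ≈ 0.682, b = sin(fδ)/sin δ ≈ 0.814.
p = a·p₁ + b·p₂ ≈ (-0.781, -0.124, 0.612); φ = arcsin(p_z) ≈ 37.71°, λ = atan2(p_y, p_x) ≈ -170.95°.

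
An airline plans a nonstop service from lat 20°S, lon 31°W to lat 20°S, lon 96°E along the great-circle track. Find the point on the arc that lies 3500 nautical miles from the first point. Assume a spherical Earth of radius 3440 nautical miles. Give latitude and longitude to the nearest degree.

The haversine formula gives a central angle δ ≈ 1.998 rad (114.5°) between the endpoints. The total great-circle distance is δ·R ≈ 1.998 × 3440 ≈ 6874 nmi, so the target fraction is f = 3500/6874 ≈ 0.509.
Interpolate at f ≈ 0.509 with slerp weights a = sin((1−f)δ)/sin δ ≈ 0.913, b = sin(fδ)/sin δ ≈ 0.935.
p = a·p₁ + b·p₂ ≈ (0.644, 0.432, -0.632); φ = arcsin(p_z) ≈ -39.20°, λ = atan2(p_y, p_x) ≈ 33.86°.

≈ lat 39°S, lon 34°E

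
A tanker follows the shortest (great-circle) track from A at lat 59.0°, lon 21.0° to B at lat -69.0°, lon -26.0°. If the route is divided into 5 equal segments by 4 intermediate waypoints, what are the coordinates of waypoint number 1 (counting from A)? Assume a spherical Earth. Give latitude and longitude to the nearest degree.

Convert each endpoint to a unit vector on the sphere (x = cos φ cos λ, y = cos φ sin λ, z = sin φ).
The central angle between the endpoints is δ = arccos(p₁·p₂) ≈ 2.311 rad (132.4°).
Interpolate at f = 1/5 with slerp weights a = sin((1−f)δ)/sin δ ≈ 1.302, b = sin(fδ)/sin δ ≈ 0.604.
p = a·p₁ + b·p₂ ≈ (0.821, 0.146, 0.553); φ = arcsin(p_z) ≈ 33.54°, λ = atan2(p_y, p_x) ≈ 10.05°.

≈ lat 34°, lon 10°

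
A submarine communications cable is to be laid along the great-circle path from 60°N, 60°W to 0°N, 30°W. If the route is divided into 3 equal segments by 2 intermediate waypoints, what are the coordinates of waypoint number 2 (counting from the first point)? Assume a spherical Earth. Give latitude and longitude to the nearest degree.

≈ 21°N, 36°W

Convert each endpoint to a unit vector on the sphere (x = cos φ cos λ, y = cos φ sin λ, z = sin φ).
The central angle between the endpoints is δ = arccos(p₁·p₂) ≈ 1.123 rad (64.3°).
Interpolate at f = 2/3 with slerp weights a = sin((1−f)δ)/sin δ ≈ 0.406, b = sin(fδ)/sin δ ≈ 0.755.
p = a·p₁ + b·p₂ ≈ (0.755, -0.553, 0.351); φ = arcsin(p_z) ≈ 20.57°, λ = atan2(p_y, p_x) ≈ -36.22°.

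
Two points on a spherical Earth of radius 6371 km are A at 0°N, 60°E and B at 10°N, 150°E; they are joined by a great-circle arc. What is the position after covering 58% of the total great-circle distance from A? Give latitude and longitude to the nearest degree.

≈ 8°N, 112°E

Convert each endpoint to a unit vector on the sphere (x = cos φ cos λ, y = cos φ sin λ, z = sin φ).
The central angle between the endpoints is δ = arccos(p₁·p₂) ≈ 1.571 rad (90.0°).
Interpolate at f = 0.58 with slerp weights a = sin((1−f)δ)/sin δ ≈ 0.613, b = sin(fδ)/sin δ ≈ 0.790.
p = a·p₁ + b·p₂ ≈ (-0.367, 0.920, 0.137); φ = arcsin(p_z) ≈ 7.89°, λ = atan2(p_y, p_x) ≈ 111.77°.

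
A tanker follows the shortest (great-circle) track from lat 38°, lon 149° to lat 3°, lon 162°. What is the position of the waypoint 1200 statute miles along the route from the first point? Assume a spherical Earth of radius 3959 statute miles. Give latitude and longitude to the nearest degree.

≈ lat 22°, lon 156°

Convert each endpoint to a unit vector on the sphere (x = cos φ cos λ, y = cos φ sin λ, z = sin φ).
The central angle between the endpoints is δ = arccos(p₁·p₂) ≈ 0.645 rad (37.0°). The total great-circle distance is δ·R ≈ 0.645 × 3959 ≈ 2554 mi, so the target fraction is f = 1200/2554 ≈ 0.470.
Interpolate at f ≈ 0.470 with slerp weights a = sin((1−f)δ)/sin δ ≈ 0.558, b = sin(fδ)/sin δ ≈ 0.496.
p = a·p₁ + b·p₂ ≈ (-0.848, 0.380, 0.369); φ = arcsin(p_z) ≈ 21.68°, λ = atan2(p_y, p_x) ≈ 155.89°.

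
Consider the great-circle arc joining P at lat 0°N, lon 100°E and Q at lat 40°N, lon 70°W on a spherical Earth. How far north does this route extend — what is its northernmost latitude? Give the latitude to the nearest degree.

≈ 78°N

The great circle lies in the plane with unit normal n̂ = (p₁ × p₂)/|p₁ × p₂|.
Here n̂_z ≈ -0.203; the vertex latitude is φ_max = arccos|n̂_z| ≈ 78.3°.
Check via Clairaut: cos φ_max = |cos φ₁| · sin C = cos(0.0°)·sin(11.7°) ≈ 0.203, again giving ≈ 78.3°.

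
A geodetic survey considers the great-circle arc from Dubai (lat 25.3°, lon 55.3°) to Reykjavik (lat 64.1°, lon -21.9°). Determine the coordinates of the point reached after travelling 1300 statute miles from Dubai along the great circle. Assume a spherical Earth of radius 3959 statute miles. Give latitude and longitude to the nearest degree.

≈ lat 41°, lon 43°

Write both endpoints as unit vectors p₁, p₂ with components (cos φ cos λ, cos φ sin λ, sin φ).
The central angle between the endpoints is δ = arccos(p₁·p₂) ≈ 1.079 rad (61.8°). The total great-circle distance is δ·R ≈ 1.079 × 3959 ≈ 4273 mi, so the target fraction is f = 1300/4273 ≈ 0.304.
Interpolate at f ≈ 0.304 with slerp weights a = sin((1−f)δ)/sin δ ≈ 0.774, b = sin(fδ)/sin δ ≈ 0.366.
p = a·p₁ + b·p₂ ≈ (0.547, 0.516, 0.660); φ = arcsin(p_z) ≈ 41.28°, λ = atan2(p_y, p_x) ≈ 43.33°.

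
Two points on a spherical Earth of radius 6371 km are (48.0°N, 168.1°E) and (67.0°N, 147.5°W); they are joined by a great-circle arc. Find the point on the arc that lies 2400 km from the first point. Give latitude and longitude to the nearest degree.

Write both endpoints as unit vectors p₁, p₂ with components (cos φ cos λ, cos φ sin λ, sin φ).
The central angle between the endpoints is δ = arccos(p₁·p₂) ≈ 0.514 rad (29.4°). The total great-circle distance is δ·R ≈ 0.514 × 6371 ≈ 3274 km, so the target fraction is f = 2400/3274 ≈ 0.733.
Interpolate at f ≈ 0.733 with slerp weights a = sin((1−f)δ)/sin δ ≈ 0.278, b = sin(fδ)/sin δ ≈ 0.748.
p = a·p₁ + b·p₂ ≈ (-0.429, -0.119, 0.896); φ = arcsin(p_z) ≈ 63.59°, λ = atan2(p_y, p_x) ≈ -164.52°.

≈ (64°N, 165°W)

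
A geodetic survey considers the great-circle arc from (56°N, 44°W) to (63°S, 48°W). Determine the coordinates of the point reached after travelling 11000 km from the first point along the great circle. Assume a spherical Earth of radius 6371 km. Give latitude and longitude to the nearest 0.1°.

The haversine formula gives a central angle δ ≈ 2.078 rad (119.0°) between the endpoints. The total great-circle distance is δ·R ≈ 2.078 × 6371 ≈ 13237 km, so the target fraction is f = 11000/13237 ≈ 0.831.
Interpolate at f ≈ 0.831 with slerp weights a = sin((1−f)δ)/sin δ ≈ 0.393, b = sin(fδ)/sin δ ≈ 1.130.
p = a·p₁ + b·p₂ ≈ (0.501, -0.534, -0.681); φ = arcsin(p_z) ≈ -42.90°, λ = atan2(p_y, p_x) ≈ -46.80°.

≈ (42.9°S, 46.8°W)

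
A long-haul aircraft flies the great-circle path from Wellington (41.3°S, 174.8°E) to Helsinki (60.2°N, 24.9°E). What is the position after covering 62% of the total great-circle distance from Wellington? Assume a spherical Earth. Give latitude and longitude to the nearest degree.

Convert each endpoint to a unit vector on the sphere (x = cos φ cos λ, y = cos φ sin λ, z = sin φ).
The central angle between the endpoints is δ = arccos(p₁·p₂) ≈ 2.681 rad (153.6°).
Interpolate at f = 0.62 with slerp weights a = sin((1−f)δ)/sin δ ≈ 1.915, b = sin(fδ)/sin δ ≈ 2.240.
p = a·p₁ + b·p₂ ≈ (-0.423, 0.599, 0.680); φ = arcsin(p_z) ≈ 42.82°, λ = atan2(p_y, p_x) ≈ 125.24°.

≈ 43°N, 125°E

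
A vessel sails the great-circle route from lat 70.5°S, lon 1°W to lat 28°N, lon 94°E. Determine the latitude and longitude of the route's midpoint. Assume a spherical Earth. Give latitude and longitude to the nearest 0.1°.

The haversine formula gives a central angle δ ≈ 2.058 rad (117.9°) between the endpoints.
Interpolate at f = 1/2 with slerp weights a = sin((1−f)δ)/sin δ ≈ 0.970, b = sin(fδ)/sin δ ≈ 0.970.
p = a·p₁ + b·p₂ ≈ (0.264, 0.848, -0.459); φ = arcsin(p_z) ≈ -27.31°, λ = atan2(p_y, p_x) ≈ 72.72°.

≈ lat 27.3°S, lon 72.7°E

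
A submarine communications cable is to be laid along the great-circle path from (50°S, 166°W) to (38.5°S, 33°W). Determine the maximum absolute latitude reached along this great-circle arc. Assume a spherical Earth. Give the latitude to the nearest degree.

≈ 68°S

The great circle lies in the plane with unit normal n̂ = (p₁ × p₂)/|p₁ × p₂|.
Here n̂_z ≈ +0.371; the vertex latitude is φ_max = arccos|n̂_z| ≈ 68.2°.
Check via Clairaut: cos φ_max = |cos φ₁| · sin C = cos(50.0°)·sin(144.7°) ≈ 0.371, again giving ≈ 68.2°.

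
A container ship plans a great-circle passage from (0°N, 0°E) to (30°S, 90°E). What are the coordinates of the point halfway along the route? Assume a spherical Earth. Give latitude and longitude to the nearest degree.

The haversine formula gives a central angle δ ≈ 1.571 rad (90.0°) between the endpoints.
Interpolate at f = 1/2 with slerp weights a = sin((1−f)δ)/sin δ ≈ 0.707, b = sin(fδ)/sin δ ≈ 0.707.
p = a·p₁ + b·p₂ ≈ (0.707, 0.612, -0.354); φ = arcsin(p_z) ≈ -20.70°, λ = atan2(p_y, p_x) ≈ 40.89°.

≈ (21°S, 41°E)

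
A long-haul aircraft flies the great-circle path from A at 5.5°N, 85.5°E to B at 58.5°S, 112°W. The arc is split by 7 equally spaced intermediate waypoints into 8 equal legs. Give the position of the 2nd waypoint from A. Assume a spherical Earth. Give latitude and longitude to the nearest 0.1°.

≈ 25.2°S, 91.9°E

Write both endpoints as unit vectors p₁, p₂ with components (cos φ cos λ, cos φ sin λ, sin φ).
The central angle between the endpoints is δ = arccos(p₁·p₂) ≈ 2.187 rad (125.3°).
Interpolate at f = 2/8 with slerp weights a = sin((1−f)δ)/sin δ ≈ 1.222, b = sin(fδ)/sin δ ≈ 0.637.
p = a·p₁ + b·p₂ ≈ (-0.029, 0.904, -0.426); φ = arcsin(p_z) ≈ -25.21°, λ = atan2(p_y, p_x) ≈ 91.85°.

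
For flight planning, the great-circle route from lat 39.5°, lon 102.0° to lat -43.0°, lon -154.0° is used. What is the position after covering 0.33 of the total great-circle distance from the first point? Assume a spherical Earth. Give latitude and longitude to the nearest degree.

Convert each endpoint to a unit vector on the sphere (x = cos φ cos λ, y = cos φ sin λ, z = sin φ).
The central angle between the endpoints is δ = arccos(p₁·p₂) ≈ 2.178 rad (124.8°).
Interpolate at f = 0.33 with slerp weights a = sin((1−f)δ)/sin δ ≈ 1.210, b = sin(fδ)/sin δ ≈ 0.801.
p = a·p₁ + b·p₂ ≈ (-0.721, 0.656, 0.223); φ = arcsin(p_z) ≈ 12.88°, λ = atan2(p_y, p_x) ≈ 137.69°.

≈ lat 13°, lon 138°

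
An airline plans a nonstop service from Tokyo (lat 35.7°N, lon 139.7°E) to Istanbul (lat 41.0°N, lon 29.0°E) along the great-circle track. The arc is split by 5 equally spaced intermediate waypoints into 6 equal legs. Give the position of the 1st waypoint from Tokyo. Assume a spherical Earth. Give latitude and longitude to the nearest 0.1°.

The haversine formula gives a central angle δ ≈ 1.404 rad (80.4°) between the endpoints.
Interpolate at f = 1/6 with slerp weights a = sin((1−f)δ)/sin δ ≈ 0.934, b = sin(fδ)/sin δ ≈ 0.235.
p = a·p₁ + b·p₂ ≈ (-0.423, 0.576, 0.699); φ = arcsin(p_z) ≈ 44.35°, λ = atan2(p_y, p_x) ≈ 126.28°.

≈ lat 44.4°N, lon 126.3°E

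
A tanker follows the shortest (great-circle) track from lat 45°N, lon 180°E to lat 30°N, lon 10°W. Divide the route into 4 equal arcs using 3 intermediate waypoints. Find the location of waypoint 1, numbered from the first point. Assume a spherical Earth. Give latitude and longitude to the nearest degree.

Convert each endpoint to a unit vector on the sphere (x = cos φ cos λ, y = cos φ sin λ, z = sin φ).
The central angle between the endpoints is δ = arccos(p₁·p₂) ≈ 1.823 rad (104.4°).
Interpolate at f = 1/4 with slerp weights a = sin((1−f)δ)/sin δ ≈ 1.011, b = sin(fδ)/sin δ ≈ 0.455.
p = a·p₁ + b·p₂ ≈ (-0.327, -0.068, 0.942); φ = arcsin(p_z) ≈ 70.45°, λ = atan2(p_y, p_x) ≈ -168.21°.

≈ lat 70°N, lon 168°W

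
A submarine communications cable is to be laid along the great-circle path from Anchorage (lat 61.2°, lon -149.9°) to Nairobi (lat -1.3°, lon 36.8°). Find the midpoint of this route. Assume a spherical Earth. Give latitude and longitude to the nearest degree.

≈ lat 58°, lon 43°

The haversine formula gives a central angle δ ≈ 2.092 rad (119.9°) between the endpoints.
Interpolate at f = 1/2 with slerp weights a = sin((1−f)δ)/sin δ ≈ 0.998, b = sin(fδ)/sin δ ≈ 0.998.
p = a·p₁ + b·p₂ ≈ (0.383, 0.357, 0.852); φ = arcsin(p_z) ≈ 58.44°, λ = atan2(p_y, p_x) ≈ 42.95°.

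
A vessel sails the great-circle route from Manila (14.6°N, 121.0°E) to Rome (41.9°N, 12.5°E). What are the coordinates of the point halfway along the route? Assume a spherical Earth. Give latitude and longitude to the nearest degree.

≈ 42°N, 77°E

Convert each endpoint to a unit vector on the sphere (x = cos φ cos λ, y = cos φ sin λ, z = sin φ).
The central angle between the endpoints is δ = arccos(p₁·p₂) ≈ 1.631 rad (93.5°).
Interpolate at f = 1/2 with slerp weights a = sin((1−f)δ)/sin δ ≈ 0.729, b = sin(fδ)/sin δ ≈ 0.729.
p = a·p₁ + b·p₂ ≈ (0.166, 0.723, 0.671); φ = arcsin(p_z) ≈ 42.14°, λ = atan2(p_y, p_x) ≈ 77.02°.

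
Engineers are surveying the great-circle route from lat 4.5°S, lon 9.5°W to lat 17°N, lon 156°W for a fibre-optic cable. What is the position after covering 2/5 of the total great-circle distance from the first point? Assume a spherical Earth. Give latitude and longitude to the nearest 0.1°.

The haversine formula gives a central angle δ ≈ 2.529 rad (144.9°) between the endpoints.
Interpolate at f = 2/5 with slerp weights a = sin((1−f)δ)/sin δ ≈ 1.736, b = sin(fδ)/sin δ ≈ 1.473.
p = a·p₁ + b·p₂ ≈ (0.420, -0.859, 0.295); φ = arcsin(p_z) ≈ 17.13°, λ = atan2(p_y, p_x) ≈ -63.96°.

≈ lat 17.1°N, lon 64.0°W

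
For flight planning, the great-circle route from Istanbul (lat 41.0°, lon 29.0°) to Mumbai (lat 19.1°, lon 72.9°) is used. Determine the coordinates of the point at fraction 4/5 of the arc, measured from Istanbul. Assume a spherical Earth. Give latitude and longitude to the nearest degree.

From cos δ = sin φ₁ sin φ₂ + cos φ₁ cos φ₂ cos Δλ, the central angle is δ ≈ 0.755 rad (43.2°).
Interpolate at f = 4/5 with slerp weights a = sin((1−f)δ)/sin δ ≈ 0.219, b = sin(fδ)/sin δ ≈ 0.829.
p = a·p₁ + b·p₂ ≈ (0.375, 0.829, 0.415); φ = arcsin(p_z) ≈ 24.53°, λ = atan2(p_y, p_x) ≈ 65.65°.

≈ lat 25°, lon 66°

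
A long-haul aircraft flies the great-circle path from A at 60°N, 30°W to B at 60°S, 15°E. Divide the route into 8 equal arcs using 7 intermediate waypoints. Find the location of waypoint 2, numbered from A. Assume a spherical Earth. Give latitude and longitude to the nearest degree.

From cos δ = sin φ₁ sin φ₂ + cos φ₁ cos φ₂ cos Δλ, the central angle is δ ≈ 2.181 rad (125.0°).
Interpolate at f = 2/8 with slerp weights a = sin((1−f)δ)/sin δ ≈ 1.218, b = sin(fδ)/sin δ ≈ 0.633.
p = a·p₁ + b·p₂ ≈ (0.833, -0.223, 0.506); φ = arcsin(p_z) ≈ 30.43°, λ = atan2(p_y, p_x) ≈ -14.96°.

≈ 30°N, 15°W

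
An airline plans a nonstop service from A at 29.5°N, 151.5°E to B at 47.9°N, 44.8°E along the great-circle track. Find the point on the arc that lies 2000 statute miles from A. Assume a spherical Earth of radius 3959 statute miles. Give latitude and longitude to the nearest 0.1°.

≈ 48.5°N, 122.9°E

Convert each endpoint to a unit vector on the sphere (x = cos φ cos λ, y = cos φ sin λ, z = sin φ).
The central angle between the endpoints is δ = arccos(p₁·p₂) ≈ 1.372 rad (78.6°). The total great-circle distance is δ·R ≈ 1.372 × 3959 ≈ 5431 mi, so the target fraction is f = 2000/5431 ≈ 0.368.
Interpolate at f ≈ 0.368 with slerp weights a = sin((1−f)δ)/sin δ ≈ 0.777, b = sin(fδ)/sin δ ≈ 0.494.
p = a·p₁ + b·p₂ ≈ (-0.360, 0.556, 0.749); φ = arcsin(p_z) ≈ 48.52°, λ = atan2(p_y, p_x) ≈ 122.90°.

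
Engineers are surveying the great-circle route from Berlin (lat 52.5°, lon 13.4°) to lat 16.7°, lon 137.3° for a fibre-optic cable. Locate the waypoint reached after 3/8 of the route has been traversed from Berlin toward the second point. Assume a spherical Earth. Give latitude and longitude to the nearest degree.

≈ lat 59°, lon 79°

The haversine formula gives a central angle δ ≈ 1.668 rad (95.6°) between the endpoints.
Interpolate at f = 3/8 with slerp weights a = sin((1−f)δ)/sin δ ≈ 0.868, b = sin(fδ)/sin δ ≈ 0.588.
p = a·p₁ + b·p₂ ≈ (0.100, 0.505, 0.858); φ = arcsin(p_z) ≈ 59.04°, λ = atan2(p_y, p_x) ≈ 78.82°.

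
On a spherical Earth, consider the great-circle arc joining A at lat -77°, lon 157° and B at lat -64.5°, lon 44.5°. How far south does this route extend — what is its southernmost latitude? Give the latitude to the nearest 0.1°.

The great circle lies in the plane with unit normal n̂ = (p₁ × p₂)/|p₁ × p₂|.
Here n̂_z ≈ -0.166; the vertex latitude is φ_max = arccos|n̂_z| ≈ 80.4°.

≈ -80.4°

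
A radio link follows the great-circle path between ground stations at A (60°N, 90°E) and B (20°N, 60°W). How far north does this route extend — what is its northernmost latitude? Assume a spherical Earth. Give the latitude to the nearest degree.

≈ 76°N

The great circle lies in the plane with unit normal n̂ = (p₁ × p₂)/|p₁ × p₂|.
Here n̂_z ≈ -0.236; the vertex latitude is φ_max = arccos|n̂_z| ≈ 76.3°.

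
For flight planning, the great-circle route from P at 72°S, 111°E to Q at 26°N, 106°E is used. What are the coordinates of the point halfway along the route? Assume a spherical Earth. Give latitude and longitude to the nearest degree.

Convert each endpoint to a unit vector on the sphere (x = cos φ cos λ, y = cos φ sin λ, z = sin φ).
The central angle between the endpoints is δ = arccos(p₁·p₂) ≈ 1.711 rad (98.1°).
Interpolate at f = 1/2 with slerp weights a = sin((1−f)δ)/sin δ ≈ 0.763, b = sin(fδ)/sin δ ≈ 0.763.
p = a·p₁ + b·p₂ ≈ (-0.273, 0.879, -0.391); φ = arcsin(p_z) ≈ -23.01°, λ = atan2(p_y, p_x) ≈ 107.28°.

≈ 23°S, 107°E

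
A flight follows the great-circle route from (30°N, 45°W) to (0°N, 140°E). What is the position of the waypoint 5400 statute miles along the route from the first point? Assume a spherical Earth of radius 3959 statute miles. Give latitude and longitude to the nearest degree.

Convert each endpoint to a unit vector on the sphere (x = cos φ cos λ, y = cos φ sin λ, z = sin φ).
The central angle between the endpoints is δ = arccos(p₁·p₂) ≈ 2.611 rad (149.6°). The total great-circle distance is δ·R ≈ 2.611 × 3959 ≈ 10339 mi, so the target fraction is f = 5400/10339 ≈ 0.522.
Interpolate at f ≈ 0.522 with slerp weights a = sin((1−f)δ)/sin δ ≈ 1.875, b = sin(fδ)/sin δ ≈ 1.935.
p = a·p₁ + b·p₂ ≈ (-0.334, 0.096, 0.938); φ = arcsin(p_z) ≈ 69.65°, λ = atan2(p_y, p_x) ≈ 164.01°.

≈ (70°N, 164°E)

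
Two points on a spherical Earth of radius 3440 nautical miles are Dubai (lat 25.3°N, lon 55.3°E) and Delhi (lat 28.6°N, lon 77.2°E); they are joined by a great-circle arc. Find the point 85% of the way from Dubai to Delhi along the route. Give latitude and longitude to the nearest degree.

Write both endpoints as unit vectors p₁, p₂ with components (cos φ cos λ, cos φ sin λ, sin φ).
The central angle between the endpoints is δ = arccos(p₁·p₂) ≈ 0.345 rad (19.8°).
Interpolate at f = 0.85 with slerp weights a = sin((1−f)δ)/sin δ ≈ 0.153, b = sin(fδ)/sin δ ≈ 0.855.
p = a·p₁ + b·p₂ ≈ (0.245, 0.845, 0.475); φ = arcsin(p_z) ≈ 28.33°, λ = atan2(p_y, p_x) ≈ 73.84°.

≈ lat 28°N, lon 74°E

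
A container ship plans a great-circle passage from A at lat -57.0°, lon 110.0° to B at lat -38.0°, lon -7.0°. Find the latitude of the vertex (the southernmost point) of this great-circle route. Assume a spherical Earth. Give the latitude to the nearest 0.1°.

The great circle lies in the plane with unit normal n̂ = (p₁ × p₂)/|p₁ × p₂|.
Here n̂_z ≈ -0.404; the vertex latitude is φ_max = arccos|n̂_z| ≈ 66.2°.

≈ -66.2°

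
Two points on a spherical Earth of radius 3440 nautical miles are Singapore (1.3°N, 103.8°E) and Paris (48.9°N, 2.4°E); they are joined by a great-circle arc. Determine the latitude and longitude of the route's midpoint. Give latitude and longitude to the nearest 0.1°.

≈ 35.6°N, 67.3°E

Convert each endpoint to a unit vector on the sphere (x = cos φ cos λ, y = cos φ sin λ, z = sin φ).
The central angle between the endpoints is δ = arccos(p₁·p₂) ≈ 1.684 rad (96.5°).
Interpolate at f = 1/2 with slerp weights a = sin((1−f)δ)/sin δ ≈ 0.751, b = sin(fδ)/sin δ ≈ 0.751.
p = a·p₁ + b·p₂ ≈ (0.314, 0.750, 0.583); φ = arcsin(p_z) ≈ 35.64°, λ = atan2(p_y, p_x) ≈ 67.27°.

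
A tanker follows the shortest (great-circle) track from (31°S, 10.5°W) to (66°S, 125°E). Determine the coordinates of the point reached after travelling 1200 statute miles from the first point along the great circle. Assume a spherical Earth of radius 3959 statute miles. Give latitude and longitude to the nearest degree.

Write both endpoints as unit vectors p₁, p₂ with components (cos φ cos λ, cos φ sin λ, sin φ).
The central angle between the endpoints is δ = arccos(p₁·p₂) ≈ 1.347 rad (77.2°). The total great-circle distance is δ·R ≈ 1.347 × 3959 ≈ 5333 mi, so the target fraction is f = 1200/5333 ≈ 0.225.
Interpolate at f ≈ 0.225 with slerp weights a = sin((1−f)δ)/sin δ ≈ 0.887, b = sin(fδ)/sin δ ≈ 0.306.
p = a·p₁ + b·p₂ ≈ (0.676, -0.036, -0.736); φ = arcsin(p_z) ≈ -47.41°, λ = atan2(p_y, p_x) ≈ -3.09°.

≈ (47°S, 3°W)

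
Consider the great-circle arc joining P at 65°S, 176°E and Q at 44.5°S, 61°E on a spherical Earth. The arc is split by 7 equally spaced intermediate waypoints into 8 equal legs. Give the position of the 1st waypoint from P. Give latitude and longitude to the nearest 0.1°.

≈ 69.2°S, 160.1°E

From cos δ = sin φ₁ sin φ₂ + cos φ₁ cos φ₂ cos Δλ, the central angle is δ ≈ 1.038 rad (59.5°).
Interpolate at f = 1/8 with slerp weights a = sin((1−f)δ)/sin δ ≈ 0.915, b = sin(fδ)/sin δ ≈ 0.150.
p = a·p₁ + b·p₂ ≈ (-0.334, 0.121, -0.935); φ = arcsin(p_z) ≈ -69.20°, λ = atan2(p_y, p_x) ≈ 160.13°.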